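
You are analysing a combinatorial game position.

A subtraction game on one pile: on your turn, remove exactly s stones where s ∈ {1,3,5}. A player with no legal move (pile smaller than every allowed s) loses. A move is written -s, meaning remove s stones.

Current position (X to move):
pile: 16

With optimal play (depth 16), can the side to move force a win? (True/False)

X winning at [16]: False

ply 1, X at 16 | -1=-1→15*; -3=-1→13; -5=-1→11
ply 2, O at 15 | -1=+1→14*; -3=+1→12; -5=+1→10
ply 3, X at 14 | -1=-1→13*; -3=-1→11; -5=-1→9
ply 4, O at 13 | -1=+1→12*; -3=+1→10; -5=+1→8
ply 5, X at 12 | -1=-1→11*; -3=-1→9; -5=-1→7
ply 6, O at 11 | -1=+1→10*; -3=+1→8; -5=+1→6
ply 7, X at 10 | -1=-1→9*; -3=-1→7; -5=-1→5
ply 8, O at 9 | -1=+1→8*; -3=+1→6; -5=+1→4
ply 9, X at 8 | -1=-1→7*; -3=-1→5; -5=-1→3
ply 10, O at 7 | -1=+1→6*; -3=+1→4; -5=+1→2
ply 11, X at 6 | -1=-1→5*; -3=-1→3; -5=-1→1
ply 12, O at 5 | -1=+1→4*; -3=+1→2; -5=+1→0
ply 13, X at 4 | -1=-1→3*; -3=-1→1
ply 14, O at 3 | -1=+1→2*; -3=+1→0
ply 15, X at 2 | -1=-1→1*
ply 16, O at 1 | -1=+1→0*
ply 17: 0 is terminal -1 (X); from 16 depth 16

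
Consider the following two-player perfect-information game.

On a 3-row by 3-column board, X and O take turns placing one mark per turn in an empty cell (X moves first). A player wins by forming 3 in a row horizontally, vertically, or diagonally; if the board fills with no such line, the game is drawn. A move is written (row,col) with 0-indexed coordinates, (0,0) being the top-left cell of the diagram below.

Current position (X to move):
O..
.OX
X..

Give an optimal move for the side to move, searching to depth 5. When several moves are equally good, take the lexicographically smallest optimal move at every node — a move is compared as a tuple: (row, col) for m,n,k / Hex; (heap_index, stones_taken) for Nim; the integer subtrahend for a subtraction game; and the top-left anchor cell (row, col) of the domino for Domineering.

ply 1, X at O../.OX/X.. | (0,1)=-1→OX./.OX/X..; (0,2)=-1→O.X/.OX/X..; (1,0)=-1→O../XOX/X..; (2,1)=-1→O../.OX/XX.; (2,2)=+1→O../.OX/X.X*
ply 2, O at O../.OX/X.X | (0,1)=-1→OO./.OX/X.X*; (0,2)=-1→O.O/.OX/X.X; (1,0)=-1→O../OOX/X.X; (2,1)=-1→O../.OX/XOX
ply 3, X at OO./.OX/X.X | (0,2)=+1→OOX/.OX/X.X*; (1,0)=-1→OO./XOX/X.X; (2,1)=+1→OO./.OX/XXX
ply 4: OOX/.OX/X.X is terminal -1 (O); from O../.OX/X.. depth 5

X's best at [O../.OX/X..]: (2,2)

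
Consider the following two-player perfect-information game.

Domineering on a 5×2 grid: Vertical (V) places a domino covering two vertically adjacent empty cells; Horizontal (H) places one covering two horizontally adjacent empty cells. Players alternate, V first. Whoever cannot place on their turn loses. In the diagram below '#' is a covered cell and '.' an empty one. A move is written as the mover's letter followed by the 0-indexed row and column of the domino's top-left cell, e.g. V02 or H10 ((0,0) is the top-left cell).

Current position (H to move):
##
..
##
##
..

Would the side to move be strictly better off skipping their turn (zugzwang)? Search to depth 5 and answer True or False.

ply 1, H at ##/../##/##/.. | H10=+1→##/##/##/##/..*; H40=+1→##/../##/##/##
ply 2: ##/##/##/##/.. is terminal -1 (V); from ##/../##/##/.. depth 5
suppose H passes — search the same position with V to move:
pass> ply 1: ##/../##/##/.. is terminal -1 (V); from ##/../##/##/.. depth 5
for H: play +1, pass +1

zugzwang(##/../##/##/.., H) = False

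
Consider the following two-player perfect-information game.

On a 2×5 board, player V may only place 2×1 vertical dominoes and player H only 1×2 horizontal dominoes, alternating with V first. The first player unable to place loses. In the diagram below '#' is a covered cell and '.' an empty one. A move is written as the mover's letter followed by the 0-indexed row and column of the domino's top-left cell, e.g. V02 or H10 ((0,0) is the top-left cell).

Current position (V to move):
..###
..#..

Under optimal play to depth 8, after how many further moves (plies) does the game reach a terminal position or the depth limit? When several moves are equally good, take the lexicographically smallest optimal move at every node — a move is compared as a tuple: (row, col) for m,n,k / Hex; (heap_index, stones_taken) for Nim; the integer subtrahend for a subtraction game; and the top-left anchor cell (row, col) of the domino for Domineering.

ply 1, V at ..###/..#.. | V00=+1→#.###/#.#..*; V01=+1→.####/.##..
ply 2, H at #.###/#.#.. | H13=-1→#.###/#.###*
ply 3, V at #.###/#.### | V01=+1→#####/#####*
ply 4: #####/##### is terminal -1 (H); from ..###/..#.. depth 8

PV length from [..###/..#..]: 3 plies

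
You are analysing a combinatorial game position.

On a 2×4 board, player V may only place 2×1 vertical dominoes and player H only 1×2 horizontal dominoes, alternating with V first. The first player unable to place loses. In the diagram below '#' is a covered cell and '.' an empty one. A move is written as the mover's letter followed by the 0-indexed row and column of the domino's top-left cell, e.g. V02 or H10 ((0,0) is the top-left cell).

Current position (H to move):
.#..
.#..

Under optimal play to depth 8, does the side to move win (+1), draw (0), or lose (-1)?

value(.#../.#.., H) = +1

ply 1, H at .#../.#.. | H02=+1→.###/.#..*; H12=+1→.#../.###
ply 2, V at .###/.#.. | V00=-1→####/##..*
ply 3, H at ####/##.. | H12=+1→####/####*
ply 4: ####/#### is terminal -1 (V); from .#../.#.. depth 8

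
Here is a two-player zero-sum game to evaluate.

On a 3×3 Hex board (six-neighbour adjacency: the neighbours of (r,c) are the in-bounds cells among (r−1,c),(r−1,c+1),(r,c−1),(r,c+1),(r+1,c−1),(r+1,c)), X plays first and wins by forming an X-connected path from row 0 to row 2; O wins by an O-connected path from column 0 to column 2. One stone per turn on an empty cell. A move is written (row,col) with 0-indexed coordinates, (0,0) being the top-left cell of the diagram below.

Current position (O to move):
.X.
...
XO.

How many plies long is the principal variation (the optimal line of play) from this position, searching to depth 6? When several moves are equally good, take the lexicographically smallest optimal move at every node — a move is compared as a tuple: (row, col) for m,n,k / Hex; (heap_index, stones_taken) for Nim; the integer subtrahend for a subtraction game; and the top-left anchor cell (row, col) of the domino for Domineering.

ply 1, O at .X./.../XO. | (0,0)=-1→OX./.../XO.*; (0,2)=-1→.XO/.../XO.; (1,0)=-1→.X./O../XO.; (1,1)=-1→.X./.O./XO.; (1,2)=-1→.X./..O/XO.; (2,2)=-1→.X./.../XOO
ply 2, X at OX./.../XO. | (0,2)=+1→OXX/.../XO.*; (1,0)=+1→OX./X../XO.; (1,1)=+1→OX./.X./XO.; (1,2)=+1→OX./..X/XO.; (2,2)=+1→OX./.../XOX
ply 3, O at OXX/.../XO. | (1,0)=-1→OXX/O../XO.*; (1,1)=-1→OXX/.O./XO.; (1,2)=-1→OXX/..O/XO.; (2,2)=-1→OXX/.../XOO
ply 4, X at OXX/O../XO. | (1,1)=+1→OXX/OX./XO.*; (1,2)=+1→OXX/O.X/XO.; (2,2)=+1→OXX/O../XOX
ply 5: OXX/OX./XO. is terminal -1 (O); from .X./.../XO. depth 6

PV length from [.X./.../XO.]: 4 plies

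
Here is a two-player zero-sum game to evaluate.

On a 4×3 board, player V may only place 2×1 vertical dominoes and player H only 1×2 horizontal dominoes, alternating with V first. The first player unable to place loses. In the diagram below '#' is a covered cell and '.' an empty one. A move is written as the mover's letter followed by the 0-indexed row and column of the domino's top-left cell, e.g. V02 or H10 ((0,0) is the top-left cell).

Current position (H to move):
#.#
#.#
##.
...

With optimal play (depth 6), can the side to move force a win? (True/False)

H winning at [#.#/#.#/##./...]: False

p1 H@[#.#/#.#/##./...]: H30[#.#/#.#/##./##.]-1* H31[#.#/#.#/##./.##]-1
p2 V@[#.#/#.#/##./##.]: V01[###/###/##./##.]+1* V22[#.#/#.#/###/###]+1
p3 H@[###/###/##./##.] terminal -1; root [#.#/#.#/##./...] d6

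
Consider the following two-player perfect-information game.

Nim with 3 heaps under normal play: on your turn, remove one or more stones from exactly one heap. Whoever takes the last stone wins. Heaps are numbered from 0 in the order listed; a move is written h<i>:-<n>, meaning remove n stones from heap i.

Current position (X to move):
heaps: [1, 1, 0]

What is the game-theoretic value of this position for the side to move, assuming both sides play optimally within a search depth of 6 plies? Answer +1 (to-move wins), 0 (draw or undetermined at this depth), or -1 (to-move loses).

[(1,1,0)] X move#1: h0:-1:-1/(0,1,0)*, h1:-1:-1/(1,0,0)
[(0,1,0)] O move#2: h1:-1:+1/(0,0,0)*
[(0,0,0)] end (terminal -1, X#3); searched (1,1,0) to 6

value((1,1,0), X) = -1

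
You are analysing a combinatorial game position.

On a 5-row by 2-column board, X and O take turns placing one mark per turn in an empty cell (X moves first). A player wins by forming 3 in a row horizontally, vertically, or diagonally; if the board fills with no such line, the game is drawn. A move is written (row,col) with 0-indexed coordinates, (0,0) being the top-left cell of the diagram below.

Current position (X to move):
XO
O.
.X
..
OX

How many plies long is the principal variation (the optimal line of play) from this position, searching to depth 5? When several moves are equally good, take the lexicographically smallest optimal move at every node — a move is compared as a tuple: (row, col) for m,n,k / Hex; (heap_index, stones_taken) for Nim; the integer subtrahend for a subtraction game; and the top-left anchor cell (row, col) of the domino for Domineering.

p1 X@[XO/O./.X/../OX]: (1,1)[XO/OX/.X/../OX]+0 (2,0)[XO/O./XX/../OX]+0 (3,0)[XO/O./.X/X./OX]+0 (3,1)[XO/O./.X/.X/OX]+1*
p2 O@[XO/O./.X/.X/OX] terminal -1; root [XO/O./.X/../OX] d5

PV length from [XO/O./.X/../OX]: 1 ply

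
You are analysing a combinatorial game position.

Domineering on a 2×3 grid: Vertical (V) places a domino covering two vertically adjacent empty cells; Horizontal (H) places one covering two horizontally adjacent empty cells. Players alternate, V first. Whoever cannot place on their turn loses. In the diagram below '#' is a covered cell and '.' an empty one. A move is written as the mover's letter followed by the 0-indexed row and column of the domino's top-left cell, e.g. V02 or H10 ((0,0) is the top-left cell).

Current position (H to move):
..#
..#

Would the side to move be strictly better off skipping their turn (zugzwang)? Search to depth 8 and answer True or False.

zugzwang(..#/..#, H) = False

p1 H@[..#/..#]: H00[###/..#]+1* H10[..#/###]+1
p2 V@[###/..#] terminal -1; root [..#/..#] d8
if H skipped the turn, V would face:
~ p1 V@[..#/..#]: V00[#.#/#.#]+1* V01[.##/.##]+1
~ p2 H@[#.#/#.#] terminal -1; root [..#/..#] d8
compare (H): move=+1 vs pass=-1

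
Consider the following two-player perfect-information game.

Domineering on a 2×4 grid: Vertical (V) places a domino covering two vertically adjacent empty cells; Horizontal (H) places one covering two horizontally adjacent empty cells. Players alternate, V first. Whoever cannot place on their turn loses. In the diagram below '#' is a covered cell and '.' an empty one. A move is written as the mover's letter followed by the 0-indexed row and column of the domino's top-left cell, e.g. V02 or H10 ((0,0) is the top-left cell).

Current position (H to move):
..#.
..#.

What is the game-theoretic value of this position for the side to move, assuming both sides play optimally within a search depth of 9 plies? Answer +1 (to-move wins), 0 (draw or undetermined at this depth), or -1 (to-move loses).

value(..#./..#., H) = +1

ply 1, H at ..#./..#. | H00=+1→###./..#.*; H10=+1→..#./###.
ply 2, V at ###./..#. | V03=-1→####/..##*
ply 3, H at ####/..## | H10=+1→####/####*
ply 4: ####/#### is terminal -1 (V); from ..#./..#. depth 9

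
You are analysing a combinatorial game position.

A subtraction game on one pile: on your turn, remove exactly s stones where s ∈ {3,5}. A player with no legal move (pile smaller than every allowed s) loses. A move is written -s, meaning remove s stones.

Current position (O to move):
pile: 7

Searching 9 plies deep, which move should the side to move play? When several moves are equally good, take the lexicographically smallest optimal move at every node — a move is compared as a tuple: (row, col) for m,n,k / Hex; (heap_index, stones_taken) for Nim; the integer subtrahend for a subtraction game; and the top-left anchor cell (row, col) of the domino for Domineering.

ply 1, O at 7 | -3=-1→4; -5=+1→2*
ply 2: 2 is terminal -1 (X); from 7 depth 9

O's best at [7]: -5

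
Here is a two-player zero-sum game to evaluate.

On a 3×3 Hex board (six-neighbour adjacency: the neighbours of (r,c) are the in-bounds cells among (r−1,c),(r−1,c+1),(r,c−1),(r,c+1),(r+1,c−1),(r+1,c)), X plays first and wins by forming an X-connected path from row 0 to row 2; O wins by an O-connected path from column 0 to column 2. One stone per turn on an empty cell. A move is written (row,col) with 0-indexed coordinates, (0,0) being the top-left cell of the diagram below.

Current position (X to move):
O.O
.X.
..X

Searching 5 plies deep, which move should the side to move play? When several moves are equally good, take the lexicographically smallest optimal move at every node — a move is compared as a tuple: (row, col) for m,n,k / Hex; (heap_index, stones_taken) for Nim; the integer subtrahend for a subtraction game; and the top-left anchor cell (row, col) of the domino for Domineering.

X's best at [O.O/.X./..X]: (0,1)

p1 X@[O.O/.X./..X]: (0,1)[OXO/.X./..X]+1* (1,0)[O.O/XX./..X]-1 (1,2)[O.O/.XX/..X]-1 (2,0)[O.O/.X./X.X]-1 (2,1)[O.O/.X./.XX]-1
p2 O@[OXO/.X./..X]: (1,0)[OXO/OX./..X]-1* (1,2)[OXO/.XO/..X]-1 (2,0)[OXO/.X./O.X]-1 (2,1)[OXO/.X./.OX]-1
p3 X@[OXO/OX./..X]: (1,2)[OXO/OXX/..X]+1* (2,0)[OXO/OX./X.X]+1 (2,1)[OXO/OX./.XX]+1
p4 O@[OXO/OXX/..X] terminal -1; root [O.O/.X./..X] d5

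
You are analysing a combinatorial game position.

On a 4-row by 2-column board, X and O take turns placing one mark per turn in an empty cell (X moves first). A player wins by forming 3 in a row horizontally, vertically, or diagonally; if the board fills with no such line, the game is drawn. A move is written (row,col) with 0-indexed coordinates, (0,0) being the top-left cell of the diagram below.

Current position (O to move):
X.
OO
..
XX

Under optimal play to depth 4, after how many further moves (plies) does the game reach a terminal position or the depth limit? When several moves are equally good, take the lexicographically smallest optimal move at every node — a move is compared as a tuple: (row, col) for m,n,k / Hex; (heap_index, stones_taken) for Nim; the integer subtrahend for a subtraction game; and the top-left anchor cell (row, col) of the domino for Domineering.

PV length from [X./OO/../XX]: 3 plies

p1 O@[X./OO/../XX]: (0,1)[XO/OO/../XX]+0* (2,0)[X./OO/O./XX]+0 (2,1)[X./OO/.O/XX]+0
p2 X@[XO/OO/../XX]: (2,0)[XO/OO/X./XX]-1 (2,1)[XO/OO/.X/XX]+0*
p3 O@[XO/OO/.X/XX]: (2,0)[XO/OO/OX/XX]+0*
p4 X@[XO/OO/OX/XX] terminal +0; root [X./OO/../XX] d4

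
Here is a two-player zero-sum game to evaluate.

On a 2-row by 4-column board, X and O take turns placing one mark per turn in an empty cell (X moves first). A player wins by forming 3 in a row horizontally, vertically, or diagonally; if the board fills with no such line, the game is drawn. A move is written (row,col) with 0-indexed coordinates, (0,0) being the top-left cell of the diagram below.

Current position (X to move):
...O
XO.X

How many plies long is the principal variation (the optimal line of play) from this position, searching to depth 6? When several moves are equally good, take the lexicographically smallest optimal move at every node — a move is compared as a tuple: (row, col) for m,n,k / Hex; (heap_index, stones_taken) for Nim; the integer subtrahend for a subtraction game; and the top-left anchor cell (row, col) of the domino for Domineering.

PV length from [...O/XO.X]: 4 plies

ply 1, X at ...O/XO.X | (0,0)=+0→X..O/XO.X*; (0,1)=+0→.X.O/XO.X; (0,2)=+0→..XO/XO.X; (1,2)=+0→...O/XOXX
ply 2, O at X..O/XO.X | (0,1)=+0→XO.O/XO.X*; (0,2)=+0→X.OO/XO.X; (1,2)=+0→X..O/XOOX
ply 3, X at XO.O/XO.X | (0,2)=+0→XOXO/XO.X*; (1,2)=-1→XO.O/XOXX
ply 4, O at XOXO/XO.X | (1,2)=+0→XOXO/XOOX*
ply 5: XOXO/XOOX is terminal +0 (X); from ...O/XO.X depth 6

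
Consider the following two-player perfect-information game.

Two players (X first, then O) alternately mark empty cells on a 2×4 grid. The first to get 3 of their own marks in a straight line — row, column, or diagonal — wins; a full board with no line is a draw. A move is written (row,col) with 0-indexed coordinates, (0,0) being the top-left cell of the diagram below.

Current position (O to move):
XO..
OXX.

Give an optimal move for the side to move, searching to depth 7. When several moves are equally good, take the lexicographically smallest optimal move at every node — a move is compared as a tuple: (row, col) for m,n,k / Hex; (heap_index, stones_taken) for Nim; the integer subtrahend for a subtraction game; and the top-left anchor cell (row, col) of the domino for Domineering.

O's best at [XO../OXX.]: (1,3)

[XO../OXX.] O move#1: (0,2):-1/XOO./OXX., (0,3):-1/XO.O/OXX., (1,3):+0/XO../OXXO*
[XO../OXXO] X move#2: (0,2):+0/XOX./OXXO*, (0,3):+0/XO.X/OXXO
[XOX./OXXO] O move#3: (0,3):+0/XOXO/OXXO*
[XOXO/OXXO] end (terminal +0, X#4); searched XO../OXX. to 7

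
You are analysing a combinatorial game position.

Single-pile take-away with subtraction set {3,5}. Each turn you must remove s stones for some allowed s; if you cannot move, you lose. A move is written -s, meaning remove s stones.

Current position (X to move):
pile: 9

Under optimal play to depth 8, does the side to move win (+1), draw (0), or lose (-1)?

value(9, X) = -1

ply 1, X at 9 | -3=-1→6*; -5=-1→4
ply 2, O at 6 | -3=-1→3; -5=+1→1*
ply 3: 1 is terminal -1 (X); from 9 depth 8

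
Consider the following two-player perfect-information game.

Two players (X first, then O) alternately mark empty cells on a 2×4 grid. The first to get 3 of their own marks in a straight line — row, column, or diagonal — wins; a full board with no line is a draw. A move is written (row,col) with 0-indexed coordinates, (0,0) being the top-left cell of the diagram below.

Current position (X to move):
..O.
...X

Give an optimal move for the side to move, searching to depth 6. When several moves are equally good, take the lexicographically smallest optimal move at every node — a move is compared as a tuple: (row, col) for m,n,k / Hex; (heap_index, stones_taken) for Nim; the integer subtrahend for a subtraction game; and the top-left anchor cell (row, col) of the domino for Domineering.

X's best at [..O./...X]: (0,0)

p1 X@[..O./...X]: (0,0)[X.O./...X]+0* (0,1)[.XO./...X]+0 (0,3)[..OX/...X]+0 (1,0)[..O./X..X]-1 (1,1)[..O./.X.X]+0 (1,2)[..O./..XX]+0
p2 O@[X.O./...X]: (0,1)[XOO./...X]+0* (0,3)[X.OO/...X]+0 (1,0)[X.O./O..X]+0 (1,1)[X.O./.O.X]+0 (1,2)[X.O./..OX]+0
p3 X@[XOO./...X]: (0,3)[XOOX/...X]+0* (1,0)[XOO./X..X]-1 (1,1)[XOO./.X.X]-1 (1,2)[XOO./..XX]-1
p4 O@[XOOX/...X]: (1,0)[XOOX/O..X]+0* (1,1)[XOOX/.O.X]+0 (1,2)[XOOX/..OX]+0
p5 X@[XOOX/O..X]: (1,1)[XOOX/OX.X]+0* (1,2)[XOOX/O.XX]+0
p6 O@[XOOX/OX.X]: (1,2)[XOOX/OXOX]+0*
p7 X@[XOOX/OXOX] terminal +0; root [..O./...X] d6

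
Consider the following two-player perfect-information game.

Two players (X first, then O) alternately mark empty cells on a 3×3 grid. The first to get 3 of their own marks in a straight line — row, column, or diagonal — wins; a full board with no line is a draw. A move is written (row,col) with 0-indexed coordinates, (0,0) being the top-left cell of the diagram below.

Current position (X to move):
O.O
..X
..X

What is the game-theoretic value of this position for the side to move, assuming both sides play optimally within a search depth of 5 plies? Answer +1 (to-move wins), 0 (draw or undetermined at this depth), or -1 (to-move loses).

value(O.O/..X/..X, X) = -1

p1 X@[O.O/..X/..X]: (0,1)[OXO/..X/..X]-1* (1,0)[O.O/X.X/..X]-1 (1,1)[O.O/.XX/..X]-1 (2,0)[O.O/..X/X.X]-1 (2,1)[O.O/..X/.XX]-1
p2 O@[OXO/..X/..X]: (1,0)[OXO/O.X/..X]+0 (1,1)[OXO/.OX/..X]+0 (2,0)[OXO/..X/O.X]+1* (2,1)[OXO/..X/.OX]+0
p3 X@[OXO/..X/O.X]: (1,0)[OXO/X.X/O.X]-1* (1,1)[OXO/.XX/O.X]-1 (2,1)[OXO/..X/OXX]-1
p4 O@[OXO/X.X/O.X]: (1,1)[OXO/XOX/O.X]+1* (2,1)[OXO/X.X/OOX]-1
p5 X@[OXO/XOX/O.X] terminal -1; root [O.O/..X/..X] d5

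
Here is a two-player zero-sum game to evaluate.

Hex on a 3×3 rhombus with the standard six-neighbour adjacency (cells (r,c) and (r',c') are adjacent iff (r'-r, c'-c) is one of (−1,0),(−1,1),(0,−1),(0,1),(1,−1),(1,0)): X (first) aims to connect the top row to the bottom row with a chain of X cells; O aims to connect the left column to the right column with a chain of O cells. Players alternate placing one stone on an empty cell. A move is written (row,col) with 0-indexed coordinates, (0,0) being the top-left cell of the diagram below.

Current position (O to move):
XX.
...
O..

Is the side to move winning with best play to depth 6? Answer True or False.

[XX./.../O..] O move#1: (0,2):+1/XXO/.../O..*, (1,0):-1/XX./O../O.., (1,1):+1/XX./.O./O.., (1,2):+1/XX./..O/O.., (2,1):+1/XX./.../OO., (2,2):+1/XX./.../O.O
[XXO/.../O..] X move#2: (1,0):-1/XXO/X../O..*, (1,1):-1/XXO/.X./O.., (1,2):-1/XXO/..X/O.., (2,1):-1/XXO/.../OX., (2,2):-1/XXO/.../O.X
[XXO/X../O..] O move#3: (1,1):+1/XXO/XO./O..*, (1,2):+1/XXO/X.O/O.., (2,1):+1/XXO/X../OO., (2,2):+1/XXO/X../O.O
[XXO/XO./O..] end (terminal -1, X#4); searched XX./.../O.. to 6

O winning at [XX./.../O..]: True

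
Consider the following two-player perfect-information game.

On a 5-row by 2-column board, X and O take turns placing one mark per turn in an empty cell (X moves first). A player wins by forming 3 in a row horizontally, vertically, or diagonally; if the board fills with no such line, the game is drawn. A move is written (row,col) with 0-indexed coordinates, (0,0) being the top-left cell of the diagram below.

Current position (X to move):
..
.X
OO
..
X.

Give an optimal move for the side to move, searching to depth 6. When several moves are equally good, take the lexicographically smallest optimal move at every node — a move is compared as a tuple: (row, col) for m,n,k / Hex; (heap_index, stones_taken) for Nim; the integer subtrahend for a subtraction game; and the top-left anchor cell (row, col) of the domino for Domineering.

X's best at [../.X/OO/../X.]: (0,0)

[../.X/OO/../X.] X move#1: (0,0):+0/X./.X/OO/../X.*, (0,1):-1/.X/.X/OO/../X., (1,0):+0/../XX/OO/../X., (3,0):+0/../.X/OO/X./X., (3,1):-1/../.X/OO/.X/X., (4,1):-1/../.X/OO/../XX
[X./.X/OO/../X.] O move#2: (0,1):+0/XO/.X/OO/../X.*, (1,0):+0/X./OX/OO/../X., (3,0):+0/X./.X/OO/O./X., (3,1):+0/X./.X/OO/.O/X., (4,1):+0/X./.X/OO/../XO
[XO/.X/OO/../X.] X move#3: (1,0):+0/XO/XX/OO/../X.*, (3,0):+0/XO/.X/OO/X./X., (3,1):+0/XO/.X/OO/.X/X., (4,1):+0/XO/.X/OO/../XX
[XO/XX/OO/../X.] O move#4: (3,0):+0/XO/XX/OO/O./X.*, (3,1):+0/XO/XX/OO/.O/X., (4,1):+0/XO/XX/OO/../XO
[XO/XX/OO/O./X.] X move#5: (3,1):+0/XO/XX/OO/OX/X.*, (4,1):+0/XO/XX/OO/O./XX
[XO/XX/OO/OX/X.] O move#6: (4,1):+0/XO/XX/OO/OX/XO*
[XO/XX/OO/OX/XO] end (terminal +0, X#7); searched ../.X/OO/../X. to 6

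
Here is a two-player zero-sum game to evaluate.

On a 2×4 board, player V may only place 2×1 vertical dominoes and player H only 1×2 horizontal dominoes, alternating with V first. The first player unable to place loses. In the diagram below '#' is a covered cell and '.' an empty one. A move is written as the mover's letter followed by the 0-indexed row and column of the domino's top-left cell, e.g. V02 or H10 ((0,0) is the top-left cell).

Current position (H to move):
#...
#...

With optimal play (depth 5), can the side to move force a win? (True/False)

ply 1, H at #.../#... | H01=+1→###./#...*; H02=+1→#.##/#...; H11=+1→#.../###.; H12=+1→#.../#.##
ply 2, V at ###./#... | V03=-1→####/#..#*
ply 3, H at ####/#..# | H11=+1→####/####*
ply 4: ####/#### is terminal -1 (V); from #.../#... depth 5

H winning at [#.../#...]: True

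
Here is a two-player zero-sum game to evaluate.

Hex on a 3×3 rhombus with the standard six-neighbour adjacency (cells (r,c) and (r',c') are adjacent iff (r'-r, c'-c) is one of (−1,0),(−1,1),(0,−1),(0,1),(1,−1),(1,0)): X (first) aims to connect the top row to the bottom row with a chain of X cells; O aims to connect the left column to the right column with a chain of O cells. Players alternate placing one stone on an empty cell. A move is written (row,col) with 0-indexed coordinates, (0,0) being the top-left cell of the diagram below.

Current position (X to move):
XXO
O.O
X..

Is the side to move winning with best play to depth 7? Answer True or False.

p1 X@[XXO/O.O/X..]: (1,1)[XXO/OXO/X..]+1* (2,1)[XXO/O.O/XX.]-1 (2,2)[XXO/O.O/X.X]-1
p2 O@[XXO/OXO/X..] terminal -1; root [XXO/O.O/X..] d7

X winning at [XXO/O.O/X..]: True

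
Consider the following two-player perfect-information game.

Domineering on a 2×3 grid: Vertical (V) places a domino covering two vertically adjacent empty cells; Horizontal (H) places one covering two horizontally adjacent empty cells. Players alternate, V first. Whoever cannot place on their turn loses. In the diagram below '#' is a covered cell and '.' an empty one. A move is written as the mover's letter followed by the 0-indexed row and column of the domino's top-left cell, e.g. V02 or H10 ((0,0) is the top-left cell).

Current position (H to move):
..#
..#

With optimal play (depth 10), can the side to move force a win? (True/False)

[..#/..#] H move#1: H00:+1/###/..#*, H10:+1/..#/###
[###/..#] end (terminal -1, V#2); searched ..#/..# to 10

H winning at [..#/..#]: True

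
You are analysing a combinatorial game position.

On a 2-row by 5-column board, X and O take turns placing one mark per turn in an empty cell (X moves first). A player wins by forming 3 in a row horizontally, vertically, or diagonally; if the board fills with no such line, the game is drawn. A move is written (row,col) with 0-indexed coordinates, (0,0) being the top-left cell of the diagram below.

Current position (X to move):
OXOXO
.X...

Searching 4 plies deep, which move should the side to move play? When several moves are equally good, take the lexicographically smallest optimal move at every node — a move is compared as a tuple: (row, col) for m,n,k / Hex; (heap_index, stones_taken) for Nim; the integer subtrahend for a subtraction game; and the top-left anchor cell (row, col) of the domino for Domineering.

X's best at [OXOXO/.X...]: (1,2)

ply 1, X at OXOXO/.X... | (1,0)=+0→OXOXO/XX...; (1,2)=+1→OXOXO/.XX..*; (1,3)=+0→OXOXO/.X.X.; (1,4)=+0→OXOXO/.X..X
ply 2, O at OXOXO/.XX.. | (1,0)=-1→OXOXO/OXX..*; (1,3)=-1→OXOXO/.XXO.; (1,4)=-1→OXOXO/.XX.O
ply 3, X at OXOXO/OXX.. | (1,3)=+1→OXOXO/OXXX.*; (1,4)=+0→OXOXO/OXX.X
ply 4: OXOXO/OXXX. is terminal -1 (O); from OXOXO/.X... depth 4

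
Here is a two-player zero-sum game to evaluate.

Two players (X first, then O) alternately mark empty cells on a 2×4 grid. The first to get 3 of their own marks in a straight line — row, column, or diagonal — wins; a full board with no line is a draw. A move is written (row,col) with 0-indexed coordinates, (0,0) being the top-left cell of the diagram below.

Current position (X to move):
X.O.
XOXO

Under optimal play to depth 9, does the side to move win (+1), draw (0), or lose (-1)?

[X.O./XOXO] X move#1: (0,1):+0/XXO./XOXO*, (0,3):+0/X.OX/XOXO
[XXO./XOXO] O move#2: (0,3):+0/XXOO/XOXO*
[XXOO/XOXO] end (terminal +0, X#3); searched X.O./XOXO to 9

value(X.O./XOXO, X) = 0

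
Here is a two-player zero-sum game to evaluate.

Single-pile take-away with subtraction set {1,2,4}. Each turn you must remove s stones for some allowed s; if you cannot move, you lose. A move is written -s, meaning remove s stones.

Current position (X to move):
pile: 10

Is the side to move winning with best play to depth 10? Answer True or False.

X winning at [10]: True

p1 X@[10]: -1[9]+1* -2[8]-1 -4[6]+1
p2 O@[9]: -1[8]-1* -2[7]-1 -4[5]-1
p3 X@[8]: -1[7]-1 -2[6]+1* -4[4]-1
p4 O@[6]: -1[5]-1* -2[4]-1 -4[2]-1
p5 X@[5]: -1[4]-1 -2[3]+1* -4[1]-1
p6 O@[3]: -1[2]-1* -2[1]-1
p7 X@[2]: -1[1]-1 -2[0]+1*
p8 O@[0] terminal -1; root [10] d10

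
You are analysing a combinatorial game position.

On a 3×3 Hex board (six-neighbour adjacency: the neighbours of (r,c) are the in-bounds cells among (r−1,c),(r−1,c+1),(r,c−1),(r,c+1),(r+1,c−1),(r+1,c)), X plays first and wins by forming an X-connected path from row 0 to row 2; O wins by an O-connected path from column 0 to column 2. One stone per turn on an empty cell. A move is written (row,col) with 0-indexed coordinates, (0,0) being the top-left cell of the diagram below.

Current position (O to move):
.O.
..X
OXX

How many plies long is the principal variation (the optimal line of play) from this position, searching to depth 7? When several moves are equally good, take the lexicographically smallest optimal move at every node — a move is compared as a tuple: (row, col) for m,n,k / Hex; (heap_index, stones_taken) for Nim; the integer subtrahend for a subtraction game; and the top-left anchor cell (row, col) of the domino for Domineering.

PV length from [.O./..X/OXX]: 3 plies

[.O./..X/OXX] O move#1: (0,0):-1/OO./..X/OXX, (0,2):+1/.OO/..X/OXX*, (1,0):-1/.O./O.X/OXX, (1,1):-1/.O./.OX/OXX
[.OO/..X/OXX] X move#2: (0,0):-1/XOO/..X/OXX*, (1,0):-1/.OO/X.X/OXX, (1,1):-1/.OO/.XX/OXX
[XOO/..X/OXX] O move#3: (1,0):+1/XOO/O.X/OXX*, (1,1):+1/XOO/.OX/OXX
[XOO/O.X/OXX] end (terminal -1, X#4); searched .O./..X/OXX to 7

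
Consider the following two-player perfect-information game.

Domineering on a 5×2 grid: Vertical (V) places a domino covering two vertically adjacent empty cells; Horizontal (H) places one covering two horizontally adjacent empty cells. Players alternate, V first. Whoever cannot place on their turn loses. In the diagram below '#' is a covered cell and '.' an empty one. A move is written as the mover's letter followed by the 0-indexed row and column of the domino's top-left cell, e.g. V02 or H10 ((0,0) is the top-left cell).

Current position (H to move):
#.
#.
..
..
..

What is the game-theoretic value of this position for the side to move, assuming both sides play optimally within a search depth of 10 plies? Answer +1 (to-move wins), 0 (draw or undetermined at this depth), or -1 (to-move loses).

ply 1, H at #./#./../../.. | H20=-1→#./#./##/../..; H30=+1→#./#./../##/..*; H40=-1→#./#./../../##
ply 2, V at #./#./../##/.. | V01=-1→##/##/../##/..*; V11=-1→#./##/.#/##/..
ply 3, H at ##/##/../##/.. | H20=+1→##/##/##/##/..*; H40=+1→##/##/../##/##
ply 4: ##/##/##/##/.. is terminal -1 (V); from #./#./../../.. depth 10

value(#./#./../../.., H) = +1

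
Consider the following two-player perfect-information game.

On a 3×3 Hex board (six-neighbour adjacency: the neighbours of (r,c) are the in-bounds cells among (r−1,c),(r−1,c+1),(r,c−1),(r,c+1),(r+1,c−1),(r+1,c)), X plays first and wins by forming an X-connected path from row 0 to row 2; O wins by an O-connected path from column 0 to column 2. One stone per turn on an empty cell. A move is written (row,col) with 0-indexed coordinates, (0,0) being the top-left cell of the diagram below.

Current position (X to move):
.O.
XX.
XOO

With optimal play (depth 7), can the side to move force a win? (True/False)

X winning at [.O./XX./XOO]: True

p1 X@[.O./XX./XOO]: (0,0)[XO./XX./XOO]+1* (0,2)[.OX/XX./XOO]+1 (1,2)[.O./XXX/XOO]+1
p2 O@[XO./XX./XOO] terminal -1; root [.O./XX./XOO] d7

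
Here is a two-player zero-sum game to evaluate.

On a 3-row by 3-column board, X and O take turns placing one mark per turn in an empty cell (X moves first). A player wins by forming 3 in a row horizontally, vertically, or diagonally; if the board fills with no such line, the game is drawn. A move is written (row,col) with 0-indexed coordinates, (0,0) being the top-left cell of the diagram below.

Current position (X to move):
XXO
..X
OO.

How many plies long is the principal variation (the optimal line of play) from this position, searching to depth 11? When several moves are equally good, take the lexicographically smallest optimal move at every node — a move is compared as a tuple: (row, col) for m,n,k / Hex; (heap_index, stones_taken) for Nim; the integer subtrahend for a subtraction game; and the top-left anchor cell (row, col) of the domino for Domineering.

PV length from [XXO/..X/OO.]: 2 plies

ply 1, X at XXO/..X/OO. | (1,0)=-1→XXO/X.X/OO.*; (1,1)=-1→XXO/.XX/OO.; (2,2)=-1→XXO/..X/OOX
ply 2, O at XXO/X.X/OO. | (1,1)=+1→XXO/XOX/OO.*; (2,2)=+1→XXO/X.X/OOO
ply 3: XXO/XOX/OO. is terminal -1 (X); from XXO/..X/OO. depth 11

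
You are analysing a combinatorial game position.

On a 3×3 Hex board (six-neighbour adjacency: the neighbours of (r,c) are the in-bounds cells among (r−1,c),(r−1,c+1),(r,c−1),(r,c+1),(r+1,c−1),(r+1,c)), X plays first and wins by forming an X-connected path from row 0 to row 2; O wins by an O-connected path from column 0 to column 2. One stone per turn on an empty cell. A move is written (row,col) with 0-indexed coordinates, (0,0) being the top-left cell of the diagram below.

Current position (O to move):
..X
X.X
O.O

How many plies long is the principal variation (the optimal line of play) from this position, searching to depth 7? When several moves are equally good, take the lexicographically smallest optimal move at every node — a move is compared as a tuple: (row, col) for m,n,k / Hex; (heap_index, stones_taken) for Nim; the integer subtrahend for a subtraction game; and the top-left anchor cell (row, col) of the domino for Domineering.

ply 1, O at ..X/X.X/O.O | (0,0)=-1→O.X/X.X/O.O; (0,1)=-1→.OX/X.X/O.O; (1,1)=-1→..X/XOX/O.O; (2,1)=+1→..X/X.X/OOO*
ply 2: ..X/X.X/OOO is terminal -1 (X); from ..X/X.X/O.O depth 7

PV length from [..X/X.X/O.O]: 1 ply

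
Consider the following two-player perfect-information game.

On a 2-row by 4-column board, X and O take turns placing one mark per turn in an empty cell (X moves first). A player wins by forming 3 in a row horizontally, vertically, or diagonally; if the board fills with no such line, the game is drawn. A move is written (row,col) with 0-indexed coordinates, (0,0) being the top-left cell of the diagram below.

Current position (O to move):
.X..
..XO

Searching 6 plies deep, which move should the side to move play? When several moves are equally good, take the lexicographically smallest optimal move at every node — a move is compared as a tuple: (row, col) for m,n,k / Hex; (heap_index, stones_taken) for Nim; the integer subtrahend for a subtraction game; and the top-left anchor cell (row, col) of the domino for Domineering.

ply 1, O at .X../..XO | (0,0)=+0→OX../..XO*; (0,2)=+0→.XO./..XO; (0,3)=+0→.X.O/..XO; (1,0)=-1→.X../O.XO; (1,1)=-1→.X../.OXO
ply 2, X at OX../..XO | (0,2)=+0→OXX./..XO*; (0,3)=+0→OX.X/..XO; (1,0)=+0→OX../X.XO; (1,1)=+0→OX../.XXO
ply 3, O at OXX./..XO | (0,3)=+0→OXXO/..XO*; (1,0)=-1→OXX./O.XO; (1,1)=-1→OXX./.OXO
ply 4, X at OXXO/..XO | (1,0)=+0→OXXO/X.XO*; (1,1)=+0→OXXO/.XXO
ply 5, O at OXXO/X.XO | (1,1)=+0→OXXO/XOXO*
ply 6: OXXO/XOXO is terminal +0 (X); from .X../..XO depth 6

O's best at [.X../..XO]: (0,0)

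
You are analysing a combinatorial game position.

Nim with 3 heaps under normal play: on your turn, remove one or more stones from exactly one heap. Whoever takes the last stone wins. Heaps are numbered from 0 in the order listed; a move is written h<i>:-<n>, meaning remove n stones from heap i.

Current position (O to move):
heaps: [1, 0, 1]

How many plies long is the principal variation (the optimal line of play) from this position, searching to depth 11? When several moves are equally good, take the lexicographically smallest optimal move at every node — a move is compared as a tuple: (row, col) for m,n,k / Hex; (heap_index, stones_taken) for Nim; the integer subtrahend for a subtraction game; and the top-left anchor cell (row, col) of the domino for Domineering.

PV length from [(1,0,1)]: 2 plies

ply 1, O at (1,0,1) | h0:-1=-1→(0,0,1)*; h2:-1=-1→(1,0,0)
ply 2, X at (0,0,1) | h2:-1=+1→(0,0,0)*
ply 3: (0,0,0) is terminal -1 (O); from (1,0,1) depth 11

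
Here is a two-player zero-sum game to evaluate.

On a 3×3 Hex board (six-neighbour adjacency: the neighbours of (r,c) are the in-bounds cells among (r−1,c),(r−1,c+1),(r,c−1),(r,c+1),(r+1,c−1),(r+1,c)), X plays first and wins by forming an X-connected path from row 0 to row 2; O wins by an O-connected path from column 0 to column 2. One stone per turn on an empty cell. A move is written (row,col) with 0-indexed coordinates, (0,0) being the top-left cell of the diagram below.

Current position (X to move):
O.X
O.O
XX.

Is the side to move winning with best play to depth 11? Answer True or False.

X winning at [O.X/O.O/XX.]: True

[O.X/O.O/XX.] X move#1: (0,1):-1/OXX/O.O/XX., (1,1):+1/O.X/OXO/XX.*, (2,2):-1/O.X/O.O/XXX
[O.X/OXO/XX.] end (terminal -1, O#2); searched O.X/O.O/XX. to 11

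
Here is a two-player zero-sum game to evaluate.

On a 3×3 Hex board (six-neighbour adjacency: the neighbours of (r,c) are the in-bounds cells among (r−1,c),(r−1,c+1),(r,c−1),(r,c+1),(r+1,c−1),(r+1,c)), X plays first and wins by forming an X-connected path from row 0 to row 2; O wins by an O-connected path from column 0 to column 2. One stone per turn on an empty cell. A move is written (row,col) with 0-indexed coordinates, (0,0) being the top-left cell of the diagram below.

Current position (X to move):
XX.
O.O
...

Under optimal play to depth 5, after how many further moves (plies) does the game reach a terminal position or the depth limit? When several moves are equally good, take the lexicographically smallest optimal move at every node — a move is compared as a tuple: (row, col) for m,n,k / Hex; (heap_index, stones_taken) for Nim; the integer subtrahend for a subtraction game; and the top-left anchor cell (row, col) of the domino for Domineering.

PV length from [XX./O.O/...]: 3 plies

p1 X@[XX./O.O/...]: (0,2)[XXX/O.O/...]-1 (1,1)[XX./OXO/...]+1* (2,0)[XX./O.O/X..]-1 (2,1)[XX./O.O/.X.]-1 (2,2)[XX./O.O/..X]-1
p2 O@[XX./OXO/...]: (0,2)[XXO/OXO/...]-1* (2,0)[XX./OXO/O..]-1 (2,1)[XX./OXO/.O.]-1 (2,2)[XX./OXO/..O]-1
p3 X@[XXO/OXO/...]: (2,0)[XXO/OXO/X..]+1* (2,1)[XXO/OXO/.X.]+1 (2,2)[XXO/OXO/..X]+1
p4 O@[XXO/OXO/X..] terminal -1; root [XX./O.O/...] d5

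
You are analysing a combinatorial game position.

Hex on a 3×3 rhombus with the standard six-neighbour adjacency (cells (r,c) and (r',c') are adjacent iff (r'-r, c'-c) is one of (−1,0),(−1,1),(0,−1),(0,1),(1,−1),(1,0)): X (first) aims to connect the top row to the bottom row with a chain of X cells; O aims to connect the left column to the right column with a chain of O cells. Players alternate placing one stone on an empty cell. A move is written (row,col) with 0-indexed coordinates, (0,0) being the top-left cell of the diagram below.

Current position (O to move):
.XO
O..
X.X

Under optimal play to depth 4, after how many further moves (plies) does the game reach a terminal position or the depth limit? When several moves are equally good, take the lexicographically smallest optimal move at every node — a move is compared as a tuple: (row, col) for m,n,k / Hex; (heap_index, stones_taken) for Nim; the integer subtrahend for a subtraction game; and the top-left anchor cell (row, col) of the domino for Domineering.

[.XO/O../X.X] O move#1: (0,0):-1/OXO/O../X.X, (1,1):+1/.XO/OO./X.X*, (1,2):-1/.XO/O.O/X.X, (2,1):-1/.XO/O../XOX
[.XO/OO./X.X] end (terminal -1, X#2); searched .XO/O../X.X to 4

PV length from [.XO/O../X.X]: 1 ply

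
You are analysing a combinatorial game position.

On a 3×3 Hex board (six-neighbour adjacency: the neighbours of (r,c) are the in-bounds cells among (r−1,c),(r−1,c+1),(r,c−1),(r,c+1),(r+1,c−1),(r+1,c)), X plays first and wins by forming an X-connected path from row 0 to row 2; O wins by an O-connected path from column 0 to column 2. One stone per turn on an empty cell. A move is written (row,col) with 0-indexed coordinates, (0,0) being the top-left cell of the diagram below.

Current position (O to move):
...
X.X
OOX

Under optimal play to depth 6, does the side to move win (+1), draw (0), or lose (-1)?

[.../X.X/OOX] O move#1: (0,0):-1/O../X.X/OOX*, (0,1):-1/.O./X.X/OOX, (0,2):-1/..O/X.X/OOX, (1,1):-1/.../XOX/OOX
[O../X.X/OOX] X move#2: (0,1):+1/OX./X.X/OOX*, (0,2):+1/O.X/X.X/OOX, (1,1):+1/O../XXX/OOX
[OX./X.X/OOX] O move#3: (0,2):-1/OXO/X.X/OOX*, (1,1):-1/OX./XOX/OOX
[OXO/X.X/OOX] X move#4: (1,1):+1/OXO/XXX/OOX*
[OXO/XXX/OOX] end (terminal -1, O#5); searched .../X.X/OOX to 6

value(.../X.X/OOX, O) = -1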